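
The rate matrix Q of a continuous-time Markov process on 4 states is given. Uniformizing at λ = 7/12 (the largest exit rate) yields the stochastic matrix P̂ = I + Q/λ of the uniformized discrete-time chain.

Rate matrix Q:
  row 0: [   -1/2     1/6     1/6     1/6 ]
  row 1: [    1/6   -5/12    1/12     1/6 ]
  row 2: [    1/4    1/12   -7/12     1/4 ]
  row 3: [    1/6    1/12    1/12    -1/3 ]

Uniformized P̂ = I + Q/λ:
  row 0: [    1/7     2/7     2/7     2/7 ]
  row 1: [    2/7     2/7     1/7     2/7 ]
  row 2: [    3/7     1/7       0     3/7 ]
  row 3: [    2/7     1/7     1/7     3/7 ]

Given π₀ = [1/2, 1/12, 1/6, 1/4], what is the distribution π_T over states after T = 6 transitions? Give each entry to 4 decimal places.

π = [0.2699, 0.2116, 0.1587, 0.3598]

t=0: π = [0.5000, 0.0833, 0.1667, 0.2500]
t=1: π = [0.2381, 0.2262, 0.1905, 0.3452]
t=2: π = [0.2789, 0.2092, 0.1497, 0.3622]
t=3: π = [0.2672, 0.2126, 0.1613, 0.3588]
t=4: π = [0.2706, 0.2114, 0.1580, 0.3600]
t=5: π = [0.2696, 0.2117, 0.1589, 0.3597]
t=6: π = [0.2699, 0.2116, 0.1587, 0.3598]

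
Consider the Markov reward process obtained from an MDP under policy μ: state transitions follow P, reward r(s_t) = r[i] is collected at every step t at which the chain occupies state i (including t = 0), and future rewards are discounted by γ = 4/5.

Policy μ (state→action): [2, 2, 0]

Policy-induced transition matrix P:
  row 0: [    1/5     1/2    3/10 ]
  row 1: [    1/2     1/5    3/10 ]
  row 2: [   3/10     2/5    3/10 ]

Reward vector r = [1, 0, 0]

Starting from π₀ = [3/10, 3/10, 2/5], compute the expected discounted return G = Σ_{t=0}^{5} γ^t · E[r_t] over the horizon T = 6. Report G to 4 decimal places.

G = 1.2048

t=0: π = [0.3000, 0.3000, 0.4000], E[r] = 0.3000, γ^t·E[r] = 0.300000, running G = 0.300000
t=1: π = [0.3300, 0.3700, 0.3000], E[r] = 0.3300, γ^t·E[r] = 0.264000, running G = 0.564000
t=2: π = [0.3410, 0.3590, 0.3000], E[r] = 0.3410, γ^t·E[r] = 0.218240, running G = 0.782240
t=3: π = [0.3377, 0.3623, 0.3000], E[r] = 0.3377, γ^t·E[r] = 0.172902, running G = 0.955142
t=4: π = [0.3387, 0.3613, 0.3000], E[r] = 0.3387, γ^t·E[r] = 0.138727, running G = 1.093870
t=5: π = [0.3384, 0.3616, 0.3000], E[r] = 0.3384, γ^t·E[r] = 0.110885, running G = 1.204754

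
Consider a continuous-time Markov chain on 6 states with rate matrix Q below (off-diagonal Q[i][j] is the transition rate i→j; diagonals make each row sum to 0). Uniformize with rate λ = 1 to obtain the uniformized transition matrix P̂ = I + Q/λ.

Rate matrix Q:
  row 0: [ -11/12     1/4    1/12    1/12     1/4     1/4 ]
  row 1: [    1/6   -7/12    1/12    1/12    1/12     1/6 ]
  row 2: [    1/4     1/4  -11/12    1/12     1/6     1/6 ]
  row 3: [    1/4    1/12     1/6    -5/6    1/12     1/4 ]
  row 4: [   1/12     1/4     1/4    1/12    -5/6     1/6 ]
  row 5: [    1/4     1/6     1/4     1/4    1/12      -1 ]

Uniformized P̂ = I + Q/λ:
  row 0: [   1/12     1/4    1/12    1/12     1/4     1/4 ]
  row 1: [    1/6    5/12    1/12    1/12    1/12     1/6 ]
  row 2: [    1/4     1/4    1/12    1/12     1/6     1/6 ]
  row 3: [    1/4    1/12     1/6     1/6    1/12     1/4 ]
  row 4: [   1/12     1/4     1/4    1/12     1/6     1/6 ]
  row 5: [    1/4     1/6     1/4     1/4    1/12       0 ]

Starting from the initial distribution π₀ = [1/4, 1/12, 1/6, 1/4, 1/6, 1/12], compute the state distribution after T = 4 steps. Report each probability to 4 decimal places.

π = [0.1763, 0.2591, 0.1438, 0.1209, 0.1361, 0.1638]

t=0: π = [0.2500, 0.0833, 0.1667, 0.2500, 0.1667, 0.0833]
t=1: π = [0.1736, 0.2153, 0.1458, 0.1181, 0.1528, 0.1944]
t=2: π = [0.1777, 0.2500, 0.1510, 0.1256, 0.1372, 0.1586]
t=3: π = [0.1767, 0.2575, 0.1431, 0.1202, 0.1370, 0.1655]
t=4: π = [0.1763, 0.2591, 0.1438, 0.1209, 0.1361, 0.1638]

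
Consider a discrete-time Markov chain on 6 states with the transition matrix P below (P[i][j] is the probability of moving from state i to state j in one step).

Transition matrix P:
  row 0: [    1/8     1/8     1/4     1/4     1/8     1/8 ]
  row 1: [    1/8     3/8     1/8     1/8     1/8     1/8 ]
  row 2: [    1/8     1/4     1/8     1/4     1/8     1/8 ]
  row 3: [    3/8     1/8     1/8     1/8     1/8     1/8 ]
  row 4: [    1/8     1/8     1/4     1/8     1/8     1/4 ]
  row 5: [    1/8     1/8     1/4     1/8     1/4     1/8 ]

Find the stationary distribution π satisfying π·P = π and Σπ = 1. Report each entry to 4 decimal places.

Balance equations π_j = Σ_i π_i·P[i][j]:
  π_0 = 1/8·π_0 + 1/8·π_1 + 1/8·π_2 + 3/8·π_3 + 1/8·π_4 + 1/8·π_5
  π_1 = 1/8·π_0 + 3/8·π_1 + 1/4·π_2 + 1/8·π_3 + 1/8·π_4 + 1/8·π_5
  π_2 = 1/4·π_0 + 1/8·π_1 + 1/8·π_2 + 1/8·π_3 + 1/4·π_4 + 1/4·π_5
  π_3 = 1/4·π_0 + 1/8·π_1 + 1/4·π_2 + 1/8·π_3 + 1/8·π_4 + 1/8·π_5
  π_4 = 1/8·π_0 + 1/8·π_1 + 1/8·π_2 + 1/8·π_3 + 1/8·π_4 + 1/4·π_5
  normalize: π_0 + π_1 + π_2 + π_3 + π_4 + π_5 = 1
Solving the linear system gives exactly π = [289/1729, 681/3458, 314/1729, 583/3458, 1/7, 1/7].

π = [0.1671, 0.1969, 0.1816, 0.1686, 0.1429, 0.1429]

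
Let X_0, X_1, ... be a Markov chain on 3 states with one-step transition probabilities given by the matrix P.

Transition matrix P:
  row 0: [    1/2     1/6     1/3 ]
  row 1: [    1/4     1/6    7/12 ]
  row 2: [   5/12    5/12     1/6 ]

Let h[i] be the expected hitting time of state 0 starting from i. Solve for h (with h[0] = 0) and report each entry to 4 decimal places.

h = [0.0000, 3.1385, 2.7692]

First-step conditioning: h[0] = 0; for i ≠ 0, h[i] = 1 + Σ_k P[i][k]·h[k].
  h[1] = 1 + 1/6·h[1] + 7/12·h[2]
  h[2] = 1 + 5/12·h[1] + 1/6·h[2]
Solving the 2×2 linear system over states ≠ 0 gives exactly h = [0, 204/65, 36/13] (h[0] = 0 is the target).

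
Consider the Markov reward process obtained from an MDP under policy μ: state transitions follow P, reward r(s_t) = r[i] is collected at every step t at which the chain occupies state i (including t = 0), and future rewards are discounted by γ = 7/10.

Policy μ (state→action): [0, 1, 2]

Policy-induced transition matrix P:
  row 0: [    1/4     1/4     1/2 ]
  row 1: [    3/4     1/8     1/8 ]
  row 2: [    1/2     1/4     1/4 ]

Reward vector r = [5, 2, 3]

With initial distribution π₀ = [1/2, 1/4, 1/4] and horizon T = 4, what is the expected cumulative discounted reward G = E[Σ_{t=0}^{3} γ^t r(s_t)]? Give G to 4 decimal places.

t=0: π = [0.5000, 0.2500, 0.2500], E[r] = 3.7500, γ^t·E[r] = 3.750000, running G = 3.750000
t=1: π = [0.4375, 0.2188, 0.3438], E[r] = 3.6563, γ^t·E[r] = 2.559375, running G = 6.309375
t=2: π = [0.4453, 0.2227, 0.3320], E[r] = 3.6680, γ^t·E[r] = 1.797305, running G = 8.106680
t=3: π = [0.4443, 0.2222, 0.3335], E[r] = 3.6665, γ^t·E[r] = 1.257611, running G = 9.364291

G = 9.3643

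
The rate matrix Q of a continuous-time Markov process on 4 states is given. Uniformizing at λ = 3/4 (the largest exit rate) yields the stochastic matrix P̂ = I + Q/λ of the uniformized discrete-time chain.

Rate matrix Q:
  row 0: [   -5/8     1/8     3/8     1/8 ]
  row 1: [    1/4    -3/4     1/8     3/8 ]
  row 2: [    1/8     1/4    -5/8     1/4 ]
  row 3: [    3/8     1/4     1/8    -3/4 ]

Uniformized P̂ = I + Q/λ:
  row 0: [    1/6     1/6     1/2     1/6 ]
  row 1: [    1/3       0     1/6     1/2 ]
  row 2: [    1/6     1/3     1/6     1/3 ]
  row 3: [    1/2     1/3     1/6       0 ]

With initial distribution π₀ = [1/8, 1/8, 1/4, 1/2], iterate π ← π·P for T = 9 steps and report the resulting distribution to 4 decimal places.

t=0: π = [0.1250, 0.1250, 0.2500, 0.5000]
t=1: π = [0.3542, 0.2708, 0.2083, 0.1667]
t=2: π = [0.2674, 0.1840, 0.2847, 0.2639]
t=3: π = [0.2853, 0.2274, 0.2558, 0.2315]
t=4: π = [0.2817, 0.2100, 0.2618, 0.2465]
t=5: π = [0.2838, 0.2164, 0.2606, 0.2392]
t=6: π = [0.2825, 0.2139, 0.2613, 0.2424]
t=7: π = [0.2831, 0.2150, 0.2608, 0.2411]
t=8: π = [0.2829, 0.2145, 0.2610, 0.2416]
t=9: π = [0.2830, 0.2147, 0.2610, 0.2414]

π = [0.2830, 0.2147, 0.2610, 0.2414]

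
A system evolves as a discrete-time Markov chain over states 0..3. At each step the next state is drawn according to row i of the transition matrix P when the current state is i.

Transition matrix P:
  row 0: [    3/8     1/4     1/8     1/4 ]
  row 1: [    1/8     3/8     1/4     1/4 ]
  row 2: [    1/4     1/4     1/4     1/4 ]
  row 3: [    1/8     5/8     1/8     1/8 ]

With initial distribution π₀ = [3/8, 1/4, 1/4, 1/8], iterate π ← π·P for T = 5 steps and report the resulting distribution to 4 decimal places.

t=0: π = [0.3750, 0.2500, 0.2500, 0.1250]
t=1: π = [0.2500, 0.3281, 0.1875, 0.2344]
t=2: π = [0.2109, 0.3789, 0.1895, 0.2207]
t=3: π = [0.2014, 0.3801, 0.1960, 0.2224]
t=4: π = [0.1999, 0.3809, 0.1970, 0.2222]
t=5: π = [0.1996, 0.3809, 0.1972, 0.2222]

π = [0.1996, 0.3809, 0.1972, 0.2222]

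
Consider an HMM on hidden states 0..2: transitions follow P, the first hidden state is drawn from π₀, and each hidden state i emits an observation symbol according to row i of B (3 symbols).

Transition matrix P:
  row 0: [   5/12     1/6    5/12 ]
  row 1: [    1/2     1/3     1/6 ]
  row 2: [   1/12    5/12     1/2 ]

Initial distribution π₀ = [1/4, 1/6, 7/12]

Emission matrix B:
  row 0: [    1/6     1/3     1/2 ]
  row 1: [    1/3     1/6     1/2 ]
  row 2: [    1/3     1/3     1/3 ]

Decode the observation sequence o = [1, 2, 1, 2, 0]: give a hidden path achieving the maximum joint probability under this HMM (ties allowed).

path = [2, 1, 0, 0, 2]

t=0: δ = [8.333e-02, 2.778e-02, 1.944e-01]  (obs o_0=1)
t=1: δ = [1.736e-02, 4.051e-02, 3.241e-02]  ψ = [0, 2, 2]  (obs o_1=2)
t=2: δ = [6.752e-03, 2.251e-03, 5.401e-03]  ψ = [1, 1, 2]  (obs o_2=1)
t=3: δ = [1.407e-03, 1.125e-03, 9.377e-04]  ψ = [0, 2, 0]  (obs o_3=2)
t=4: δ = [9.768e-05, 1.302e-04, 1.954e-04]  ψ = [0, 2, 0]  (obs o_4=0)
backtrack: best end state = 2; path = [2, 1, 0, 0, 2]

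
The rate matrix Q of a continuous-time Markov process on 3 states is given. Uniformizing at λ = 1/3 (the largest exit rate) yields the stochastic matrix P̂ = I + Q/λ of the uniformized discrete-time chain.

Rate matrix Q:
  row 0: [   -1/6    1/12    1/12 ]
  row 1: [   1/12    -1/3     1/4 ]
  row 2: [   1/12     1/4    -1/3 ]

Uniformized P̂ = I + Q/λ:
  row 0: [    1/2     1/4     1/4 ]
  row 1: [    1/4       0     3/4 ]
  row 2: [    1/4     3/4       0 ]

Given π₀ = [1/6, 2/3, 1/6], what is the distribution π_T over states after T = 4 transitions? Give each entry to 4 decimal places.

t=0: π = [0.1667, 0.6667, 0.1667]
t=1: π = [0.2917, 0.1667, 0.5417]
t=2: π = [0.3229, 0.4792, 0.1979]
t=3: π = [0.3307, 0.2292, 0.4401]
t=4: π = [0.3327, 0.4128, 0.2546]

π = [0.3327, 0.4128, 0.2546]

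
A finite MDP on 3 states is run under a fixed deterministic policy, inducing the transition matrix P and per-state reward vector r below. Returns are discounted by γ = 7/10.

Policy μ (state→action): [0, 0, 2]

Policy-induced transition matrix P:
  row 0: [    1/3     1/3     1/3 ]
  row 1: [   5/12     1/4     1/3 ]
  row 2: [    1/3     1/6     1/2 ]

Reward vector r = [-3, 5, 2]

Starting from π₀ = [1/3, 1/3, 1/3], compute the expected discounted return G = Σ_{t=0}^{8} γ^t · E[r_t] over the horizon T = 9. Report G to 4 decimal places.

G = 3.4486

t=0: π = [0.3333, 0.3333, 0.3333], E[r] = 1.3333, γ^t·E[r] = 1.333333, running G = 1.333333
t=1: π = [0.3611, 0.2500, 0.3889], E[r] = 0.9444, γ^t·E[r] = 0.661111, running G = 1.994444
t=2: π = [0.3542, 0.2477, 0.3981], E[r] = 0.9722, γ^t·E[r] = 0.476389, running G = 2.470833
t=3: π = [0.3540, 0.2463, 0.3997], E[r] = 0.9691, γ^t·E[r] = 0.332414, running G = 2.803247
t=4: π = [0.3539, 0.2462, 0.3999], E[r] = 0.9693, γ^t·E[r] = 0.232720, running G = 3.035967
t=5: π = [0.3538, 0.2462, 0.4000], E[r] = 0.9692, γ^t·E[r] = 0.162899, running G = 3.198866
t=6: π = [0.3538, 0.2462, 0.4000], E[r] = 0.9692, γ^t·E[r] = 0.114029, running G = 3.312895
t=7: π = [0.3538, 0.2462, 0.4000], E[r] = 0.9692, γ^t·E[r] = 0.079820, running G = 3.392716
t=8: π = [0.3538, 0.2462, 0.4000], E[r] = 0.9692, γ^t·E[r] = 0.055874, running G = 3.448590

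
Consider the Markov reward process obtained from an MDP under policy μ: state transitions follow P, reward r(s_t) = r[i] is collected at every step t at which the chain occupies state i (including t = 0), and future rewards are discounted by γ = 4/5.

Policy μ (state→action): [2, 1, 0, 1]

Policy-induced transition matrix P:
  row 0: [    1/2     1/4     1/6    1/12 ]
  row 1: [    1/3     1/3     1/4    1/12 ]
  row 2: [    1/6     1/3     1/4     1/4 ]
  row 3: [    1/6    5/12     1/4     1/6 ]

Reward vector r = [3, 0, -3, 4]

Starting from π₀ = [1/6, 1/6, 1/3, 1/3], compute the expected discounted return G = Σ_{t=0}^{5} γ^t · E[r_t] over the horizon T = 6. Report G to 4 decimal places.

t=0: π = [0.1667, 0.1667, 0.3333, 0.3333], E[r] = 0.8333, γ^t·E[r] = 0.833333, running G = 0.833333
t=1: π = [0.2500, 0.3472, 0.2361, 0.1667], E[r] = 0.7083, γ^t·E[r] = 0.566667, running G = 1.400000
t=2: π = [0.3079, 0.3264, 0.2292, 0.1366], E[r] = 0.7824, γ^t·E[r] = 0.500741, running G = 1.900741
t=3: π = [0.3237, 0.3191, 0.2243, 0.1329], E[r] = 0.8297, γ^t·E[r] = 0.424790, running G = 2.325531
t=4: π = [0.3277, 0.3174, 0.2230, 0.1318], E[r] = 0.8413, γ^t·E[r] = 0.344612, running G = 2.670143
t=5: π = [0.3288, 0.3170, 0.2227, 0.1315], E[r] = 0.8443, γ^t·E[r] = 0.276674, running G = 2.946817

G = 2.9468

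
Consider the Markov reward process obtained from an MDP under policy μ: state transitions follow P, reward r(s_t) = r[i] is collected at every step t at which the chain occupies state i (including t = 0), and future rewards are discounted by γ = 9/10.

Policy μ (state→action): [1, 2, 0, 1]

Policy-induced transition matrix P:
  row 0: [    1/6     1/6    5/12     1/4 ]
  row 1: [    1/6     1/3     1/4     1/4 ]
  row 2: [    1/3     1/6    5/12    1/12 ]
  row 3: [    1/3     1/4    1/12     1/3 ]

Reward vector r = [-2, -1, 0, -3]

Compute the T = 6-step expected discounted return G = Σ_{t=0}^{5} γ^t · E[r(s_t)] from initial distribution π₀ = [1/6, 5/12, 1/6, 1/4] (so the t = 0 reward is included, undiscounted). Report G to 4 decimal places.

t=0: π = [0.1667, 0.4167, 0.1667, 0.2500], E[r] = -1.5000, γ^t·E[r] = -1.500000, running G = -1.500000
t=1: π = [0.2361, 0.2569, 0.2639, 0.2431], E[r] = -1.4583, γ^t·E[r] = -1.312500, running G = -2.812500
t=2: π = [0.2512, 0.2297, 0.2928, 0.2263], E[r] = -1.4109, γ^t·E[r] = -1.142813, running G = -3.955313
t=3: π = [0.2532, 0.2238, 0.3030, 0.2201], E[r] = -1.3903, γ^t·E[r] = -1.013555, running G = -4.968867
t=4: π = [0.2538, 0.2223, 0.3060, 0.2178], E[r] = -1.3835, γ^t·E[r] = -0.907722, running G = -5.876589
t=5: π = [0.2540, 0.2219, 0.3070, 0.2172], E[r] = -1.3813, γ^t·E[r] = -0.815632, running G = -6.692221

G = -6.6922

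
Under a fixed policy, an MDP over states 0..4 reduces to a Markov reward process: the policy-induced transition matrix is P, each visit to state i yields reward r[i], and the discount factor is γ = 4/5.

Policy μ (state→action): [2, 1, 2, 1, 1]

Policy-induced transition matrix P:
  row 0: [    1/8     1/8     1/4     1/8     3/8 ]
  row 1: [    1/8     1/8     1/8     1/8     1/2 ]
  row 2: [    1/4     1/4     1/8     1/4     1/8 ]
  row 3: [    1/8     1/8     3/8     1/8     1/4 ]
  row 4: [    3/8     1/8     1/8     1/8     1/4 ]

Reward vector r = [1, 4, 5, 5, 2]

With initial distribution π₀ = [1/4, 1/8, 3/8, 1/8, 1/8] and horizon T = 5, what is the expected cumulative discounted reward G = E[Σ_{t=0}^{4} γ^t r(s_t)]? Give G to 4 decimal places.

G = 10.9124

t=0: π = [0.2500, 0.1250, 0.3750, 0.1250, 0.1250], E[r] = 3.5000, γ^t·E[r] = 3.500000, running G = 3.500000
t=1: π = [0.2031, 0.1719, 0.1875, 0.1719, 0.2656], E[r] = 3.2188, γ^t·E[r] = 2.575000, running G = 6.075000
t=2: π = [0.2148, 0.1484, 0.1934, 0.1484, 0.2949], E[r] = 3.1074, γ^t·E[r] = 1.988750, running G = 8.063750
t=3: π = [0.2229, 0.1492, 0.1890, 0.1492, 0.2898], E[r] = 3.0898, γ^t·E[r] = 1.582000, running G = 9.645750
t=4: π = [0.2211, 0.1486, 0.1902, 0.1486, 0.2915], E[r] = 3.0925, γ^t·E[r] = 1.266688, running G = 10.912438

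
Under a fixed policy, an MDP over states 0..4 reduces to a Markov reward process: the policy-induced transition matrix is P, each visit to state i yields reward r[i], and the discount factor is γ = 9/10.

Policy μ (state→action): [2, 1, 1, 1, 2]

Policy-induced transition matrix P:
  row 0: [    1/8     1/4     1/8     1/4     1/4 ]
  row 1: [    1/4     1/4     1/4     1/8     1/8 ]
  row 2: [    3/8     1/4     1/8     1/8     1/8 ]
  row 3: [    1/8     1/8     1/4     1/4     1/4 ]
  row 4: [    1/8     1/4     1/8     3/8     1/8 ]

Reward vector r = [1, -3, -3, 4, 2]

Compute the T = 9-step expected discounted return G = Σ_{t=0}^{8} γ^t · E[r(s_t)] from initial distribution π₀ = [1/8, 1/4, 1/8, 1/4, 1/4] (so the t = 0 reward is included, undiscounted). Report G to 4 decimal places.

G = 1.7044

t=0: π = [0.1250, 0.2500, 0.1250, 0.2500, 0.2500], E[r] = 0.5000, γ^t·E[r] = 0.500000, running G = 0.500000
t=1: π = [0.1875, 0.2188, 0.1875, 0.2344, 0.1719], E[r] = 0.2500, γ^t·E[r] = 0.225000, running G = 0.725000
t=2: π = [0.1992, 0.2207, 0.1816, 0.2207, 0.1777], E[r] = 0.2305, γ^t·E[r] = 0.186680, running G = 0.911680
t=3: π = [0.1980, 0.2224, 0.1802, 0.2219, 0.1775], E[r] = 0.2329, γ^t·E[r] = 0.169792, running G = 1.081471
t=4: π = [0.1978, 0.2223, 0.1805, 0.2219, 0.1775], E[r] = 0.2319, γ^t·E[r] = 0.152132, running G = 1.233603
t=5: π = [0.1979, 0.2223, 0.1805, 0.2218, 0.1775], E[r] = 0.2318, γ^t·E[r] = 0.136900, running G = 1.370503
t=6: π = [0.1979, 0.2223, 0.1805, 0.2218, 0.1775], E[r] = 0.2318, γ^t·E[r] = 0.123210, running G = 1.493713
t=7: π = [0.1979, 0.2223, 0.1805, 0.2218, 0.1775], E[r] = 0.2318, γ^t·E[r] = 0.110889, running G = 1.604602
t=8: π = [0.1979, 0.2223, 0.1805, 0.2218, 0.1775], E[r] = 0.2318, γ^t·E[r] = 0.099799, running G = 1.704401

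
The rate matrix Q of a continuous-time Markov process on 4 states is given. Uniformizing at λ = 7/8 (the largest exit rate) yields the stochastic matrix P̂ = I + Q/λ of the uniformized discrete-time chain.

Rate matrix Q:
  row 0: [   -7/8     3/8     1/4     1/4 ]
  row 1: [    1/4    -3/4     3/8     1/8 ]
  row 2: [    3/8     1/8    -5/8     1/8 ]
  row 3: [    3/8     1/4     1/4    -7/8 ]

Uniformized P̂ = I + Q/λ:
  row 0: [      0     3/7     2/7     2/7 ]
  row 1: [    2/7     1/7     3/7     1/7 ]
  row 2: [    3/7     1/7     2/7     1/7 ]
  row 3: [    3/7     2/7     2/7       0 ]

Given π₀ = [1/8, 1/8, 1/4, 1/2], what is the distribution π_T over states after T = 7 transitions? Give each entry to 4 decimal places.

t=0: π = [0.1250, 0.1250, 0.2500, 0.5000]
t=1: π = [0.3571, 0.2500, 0.3036, 0.0893]
t=2: π = [0.2398, 0.2577, 0.3214, 0.1811]
t=3: π = [0.2890, 0.2372, 0.3225, 0.1512]
t=4: π = [0.2708, 0.2470, 0.3196, 0.1625]
t=5: π = [0.2772, 0.2435, 0.3210, 0.1583]
t=6: π = [0.2750, 0.2447, 0.3205, 0.1598]
t=7: π = [0.2758, 0.2443, 0.3207, 0.1593]

π = [0.2758, 0.2443, 0.3207, 0.1593]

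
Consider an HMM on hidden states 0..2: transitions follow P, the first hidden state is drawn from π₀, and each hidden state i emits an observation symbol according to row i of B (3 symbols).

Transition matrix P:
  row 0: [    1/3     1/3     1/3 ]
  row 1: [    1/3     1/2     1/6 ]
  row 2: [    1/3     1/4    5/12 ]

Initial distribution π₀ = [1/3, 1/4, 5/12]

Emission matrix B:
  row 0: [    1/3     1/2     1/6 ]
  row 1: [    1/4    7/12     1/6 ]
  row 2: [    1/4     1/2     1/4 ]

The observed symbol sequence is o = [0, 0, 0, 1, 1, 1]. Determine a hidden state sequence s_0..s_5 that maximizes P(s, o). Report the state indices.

t=0: δ = [1.111e-01, 6.250e-02, 1.042e-01]  (obs o_0=0)
t=1: δ = [1.235e-02, 9.259e-03, 1.085e-02]  ψ = [0, 0, 2]  (obs o_1=0)
t=2: δ = [1.372e-03, 1.157e-03, 1.130e-03]  ψ = [0, 1, 2]  (obs o_2=0)
t=3: δ = [2.286e-04, 3.376e-04, 2.355e-04]  ψ = [0, 1, 2]  (obs o_3=1)
t=4: δ = [5.626e-05, 9.846e-05, 4.906e-05]  ψ = [1, 1, 2]  (obs o_4=1)
t=5: δ = [1.641e-05, 2.872e-05, 1.022e-05]  ψ = [1, 1, 2]  (obs o_5=1)
backtrack: best end state = 1; path = [0, 1, 1, 1, 1, 1]

path = [0, 1, 1, 1, 1, 1]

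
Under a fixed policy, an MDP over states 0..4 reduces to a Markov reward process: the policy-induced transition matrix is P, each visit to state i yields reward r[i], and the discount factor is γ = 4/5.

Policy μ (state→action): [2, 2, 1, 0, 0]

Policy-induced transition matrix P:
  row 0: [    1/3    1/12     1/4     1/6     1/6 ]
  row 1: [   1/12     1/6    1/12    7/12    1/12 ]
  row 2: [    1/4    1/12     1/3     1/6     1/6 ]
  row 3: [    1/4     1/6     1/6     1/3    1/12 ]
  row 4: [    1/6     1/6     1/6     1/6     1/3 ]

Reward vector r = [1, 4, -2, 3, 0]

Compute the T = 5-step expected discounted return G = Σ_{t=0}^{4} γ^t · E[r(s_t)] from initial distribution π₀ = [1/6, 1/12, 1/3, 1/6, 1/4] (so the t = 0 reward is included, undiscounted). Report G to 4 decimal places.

t=0: π = [0.1667, 0.0833, 0.3333, 0.1667, 0.2500], E[r] = 0.3333, γ^t·E[r] = 0.333333, running G = 0.333333
t=1: π = [0.2292, 0.1250, 0.2292, 0.2292, 0.1875], E[r] = 0.9583, γ^t·E[r] = 0.766667, running G = 1.100000
t=2: π = [0.2326, 0.1285, 0.2135, 0.2569, 0.1684], E[r] = 1.0903, γ^t·E[r] = 0.697778, running G = 1.797778
t=3: π = [0.2339, 0.1295, 0.2109, 0.2630, 0.1626], E[r] = 1.1191, γ^t·E[r] = 0.572963, running G = 2.370741
t=4: π = [0.2344, 0.1296, 0.2105, 0.2645, 0.1611], E[r] = 1.1250, γ^t·E[r] = 0.460820, running G = 2.831560

G = 2.8316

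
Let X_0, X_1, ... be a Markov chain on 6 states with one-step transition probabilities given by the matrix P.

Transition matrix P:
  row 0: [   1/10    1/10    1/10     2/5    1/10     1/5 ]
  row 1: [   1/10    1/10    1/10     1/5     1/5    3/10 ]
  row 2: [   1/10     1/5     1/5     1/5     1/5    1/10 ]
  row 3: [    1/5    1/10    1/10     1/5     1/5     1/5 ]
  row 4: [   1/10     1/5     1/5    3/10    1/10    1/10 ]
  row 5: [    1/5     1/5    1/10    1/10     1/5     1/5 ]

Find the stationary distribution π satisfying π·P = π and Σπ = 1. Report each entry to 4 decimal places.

π = [0.1412, 0.1484, 0.1299, 0.2266, 0.1690, 0.1850]

Balance equations π_j = Σ_i π_i·P[i][j]:
  π_0 = 1/10·π_0 + 1/10·π_1 + 1/10·π_2 + 1/5·π_3 + 1/10·π_4 + 1/5·π_5
  π_1 = 1/10·π_0 + 1/10·π_1 + 1/5·π_2 + 1/10·π_3 + 1/5·π_4 + 1/5·π_5
  π_2 = 1/10·π_0 + 1/10·π_1 + 1/5·π_2 + 1/10·π_3 + 1/5·π_4 + 1/10·π_5
  π_3 = 2/5·π_0 + 1/5·π_1 + 1/5·π_2 + 1/5·π_3 + 3/10·π_4 + 1/10·π_5
  π_4 = 1/10·π_0 + 1/5·π_1 + 1/5·π_2 + 1/5·π_3 + 1/10·π_4 + 1/5·π_5
  normalize: π_0 + π_1 + π_2 + π_3 + π_4 + π_5 = 1
Solving the linear system gives exactly π = [558/3953, 5279/35577, 4621/35577, 8063/35577, 668/3953, 6580/35577].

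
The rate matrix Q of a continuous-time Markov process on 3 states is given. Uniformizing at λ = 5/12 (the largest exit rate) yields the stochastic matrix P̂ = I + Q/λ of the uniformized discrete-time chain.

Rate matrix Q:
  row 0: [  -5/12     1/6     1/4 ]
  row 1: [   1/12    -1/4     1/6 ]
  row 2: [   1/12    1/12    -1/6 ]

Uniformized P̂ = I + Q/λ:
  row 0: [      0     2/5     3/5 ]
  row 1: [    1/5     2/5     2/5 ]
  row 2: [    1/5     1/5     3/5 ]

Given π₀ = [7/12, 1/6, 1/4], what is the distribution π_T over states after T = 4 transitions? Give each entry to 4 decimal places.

t=0: π = [0.5833, 0.1667, 0.2500]
t=1: π = [0.0833, 0.3500, 0.5667]
t=2: π = [0.1833, 0.2867, 0.5300]
t=3: π = [0.1633, 0.2940, 0.5427]
t=4: π = [0.1673, 0.2915, 0.5412]

π = [0.1673, 0.2915, 0.5412]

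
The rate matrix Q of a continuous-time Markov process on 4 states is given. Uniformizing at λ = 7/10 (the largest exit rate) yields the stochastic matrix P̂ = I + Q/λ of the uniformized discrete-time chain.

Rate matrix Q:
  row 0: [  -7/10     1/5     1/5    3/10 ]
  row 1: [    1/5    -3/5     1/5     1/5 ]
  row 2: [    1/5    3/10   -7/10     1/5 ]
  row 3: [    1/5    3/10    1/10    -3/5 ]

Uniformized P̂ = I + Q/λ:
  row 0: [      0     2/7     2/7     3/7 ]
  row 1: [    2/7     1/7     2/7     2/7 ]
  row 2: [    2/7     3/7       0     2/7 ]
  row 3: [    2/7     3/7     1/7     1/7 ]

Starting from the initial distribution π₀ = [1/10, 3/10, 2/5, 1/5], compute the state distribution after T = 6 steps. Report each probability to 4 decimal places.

π = [0.2222, 0.3084, 0.1916, 0.2778]

t=0: π = [0.1000, 0.3000, 0.4000, 0.2000]
t=1: π = [0.2571, 0.3286, 0.1429, 0.2714]
t=2: π = [0.2122, 0.2980, 0.2061, 0.2837]
t=3: π = [0.2251, 0.3131, 0.1863, 0.2755]
t=4: π = [0.2214, 0.3070, 0.1931, 0.2785]
t=5: π = [0.2225, 0.3092, 0.1907, 0.2776]
t=6: π = [0.2222, 0.3084, 0.1916, 0.2778]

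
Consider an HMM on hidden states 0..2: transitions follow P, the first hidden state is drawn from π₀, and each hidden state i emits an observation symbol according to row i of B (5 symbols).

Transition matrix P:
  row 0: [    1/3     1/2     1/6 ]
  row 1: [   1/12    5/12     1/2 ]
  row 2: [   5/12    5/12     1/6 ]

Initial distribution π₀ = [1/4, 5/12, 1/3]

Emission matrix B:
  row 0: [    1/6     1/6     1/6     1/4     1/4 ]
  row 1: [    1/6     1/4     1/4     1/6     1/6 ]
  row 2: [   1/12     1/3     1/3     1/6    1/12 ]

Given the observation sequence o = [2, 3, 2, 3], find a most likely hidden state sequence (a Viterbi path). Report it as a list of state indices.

path = [2, 1, 2, 0]

t=0: δ = [4.167e-02, 1.042e-01, 1.111e-01]  (obs o_0=2)
t=1: δ = [1.157e-02, 7.716e-03, 8.681e-03]  ψ = [2, 2, 1]  (obs o_1=3)
t=2: δ = [6.430e-04, 1.447e-03, 1.286e-03]  ψ = [0, 0, 1]  (obs o_2=2)
t=3: δ = [1.340e-04, 1.005e-04, 1.206e-04]  ψ = [2, 1, 1]  (obs o_3=3)
backtrack: best end state = 0; path = [2, 1, 2, 0]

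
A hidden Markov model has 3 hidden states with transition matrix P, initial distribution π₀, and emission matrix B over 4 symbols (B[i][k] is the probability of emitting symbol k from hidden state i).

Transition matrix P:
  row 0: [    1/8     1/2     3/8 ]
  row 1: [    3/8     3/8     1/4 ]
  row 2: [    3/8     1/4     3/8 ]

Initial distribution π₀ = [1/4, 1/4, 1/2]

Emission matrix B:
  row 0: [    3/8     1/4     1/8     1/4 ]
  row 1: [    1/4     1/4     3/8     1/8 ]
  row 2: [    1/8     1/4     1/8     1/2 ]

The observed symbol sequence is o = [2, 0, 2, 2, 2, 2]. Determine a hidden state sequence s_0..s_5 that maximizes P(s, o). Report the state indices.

t=0: δ = [3.125e-02, 9.375e-02, 6.250e-02]  (obs o_0=2)
t=1: δ = [1.318e-02, 8.789e-03, 2.930e-03]  ψ = [1, 1, 1]  (obs o_1=0)
t=2: δ = [4.120e-04, 2.472e-03, 6.180e-04]  ψ = [1, 0, 0]  (obs o_2=2)
t=3: δ = [1.159e-04, 3.476e-04, 7.725e-05]  ψ = [1, 1, 1]  (obs o_3=2)
t=4: δ = [1.629e-05, 4.888e-05, 1.086e-05]  ψ = [1, 1, 1]  (obs o_4=2)
t=5: δ = [2.291e-06, 6.874e-06, 1.528e-06]  ψ = [1, 1, 1]  (obs o_5=2)
backtrack: best end state = 1; path = [1, 0, 1, 1, 1, 1]

path = [1, 0, 1, 1, 1, 1]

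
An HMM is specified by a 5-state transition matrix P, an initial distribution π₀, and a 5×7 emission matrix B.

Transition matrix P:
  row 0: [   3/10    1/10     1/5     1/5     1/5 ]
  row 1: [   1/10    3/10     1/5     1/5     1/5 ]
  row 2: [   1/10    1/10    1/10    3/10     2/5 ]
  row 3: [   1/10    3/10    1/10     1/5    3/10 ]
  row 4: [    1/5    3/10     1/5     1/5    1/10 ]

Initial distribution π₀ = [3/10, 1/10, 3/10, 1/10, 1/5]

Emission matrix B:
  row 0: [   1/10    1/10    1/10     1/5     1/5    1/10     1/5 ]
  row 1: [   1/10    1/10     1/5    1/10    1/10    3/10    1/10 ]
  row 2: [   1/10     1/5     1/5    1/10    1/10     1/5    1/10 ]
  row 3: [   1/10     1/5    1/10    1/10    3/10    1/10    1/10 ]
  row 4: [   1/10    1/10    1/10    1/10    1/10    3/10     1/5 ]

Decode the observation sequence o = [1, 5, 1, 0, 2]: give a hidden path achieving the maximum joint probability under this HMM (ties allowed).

path = [2, 4, 2, 4, 1]

t=0: δ = [3.000e-02, 1.000e-02, 6.000e-02, 2.000e-02, 2.000e-02]  (obs o_0=1)
t=1: δ = [9.000e-04, 1.800e-03, 1.200e-03, 1.800e-03, 7.200e-03]  ψ = [0, 2, 0, 2, 2]  (obs o_1=5)
t=2: δ = [1.440e-04, 2.160e-04, 2.880e-04, 2.880e-04, 7.200e-05]  ψ = [4, 4, 4, 4, 4]  (obs o_2=1)
t=3: δ = [4.320e-06, 8.640e-06, 4.320e-06, 8.640e-06, 1.152e-05]  ψ = [0, 3, 1, 2, 2]  (obs o_3=0)
t=4: δ = [2.304e-07, 6.912e-07, 4.608e-07, 2.304e-07, 2.592e-07]  ψ = [4, 4, 4, 4, 3]  (obs o_4=2)
backtrack: best end state = 1; path = [2, 4, 2, 4, 1]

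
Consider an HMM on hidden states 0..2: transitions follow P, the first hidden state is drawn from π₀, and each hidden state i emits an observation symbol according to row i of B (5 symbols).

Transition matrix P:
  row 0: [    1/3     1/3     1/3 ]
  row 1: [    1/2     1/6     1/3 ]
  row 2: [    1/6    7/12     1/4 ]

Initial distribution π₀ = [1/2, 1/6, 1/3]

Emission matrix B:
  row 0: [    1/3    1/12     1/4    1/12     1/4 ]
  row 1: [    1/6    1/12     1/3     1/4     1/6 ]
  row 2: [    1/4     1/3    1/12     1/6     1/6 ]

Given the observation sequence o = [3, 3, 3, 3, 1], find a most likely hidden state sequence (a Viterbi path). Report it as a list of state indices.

path = [2, 1, 2, 1, 2]

t=0: δ = [4.167e-02, 4.167e-02, 5.556e-02]  (obs o_0=3)
t=1: δ = [1.736e-03, 8.102e-03, 2.315e-03]  ψ = [1, 2, 0]  (obs o_1=3)
t=2: δ = [3.376e-04, 3.376e-04, 4.501e-04]  ψ = [1, 1, 1]  (obs o_2=3)
t=3: δ = [1.407e-05, 6.564e-05, 1.875e-05]  ψ = [1, 2, 0]  (obs o_3=3)
t=4: δ = [2.735e-06, 9.117e-07, 7.293e-06]  ψ = [1, 1, 1]  (obs o_4=1)
backtrack: best end state = 2; path = [2, 1, 2, 1, 2]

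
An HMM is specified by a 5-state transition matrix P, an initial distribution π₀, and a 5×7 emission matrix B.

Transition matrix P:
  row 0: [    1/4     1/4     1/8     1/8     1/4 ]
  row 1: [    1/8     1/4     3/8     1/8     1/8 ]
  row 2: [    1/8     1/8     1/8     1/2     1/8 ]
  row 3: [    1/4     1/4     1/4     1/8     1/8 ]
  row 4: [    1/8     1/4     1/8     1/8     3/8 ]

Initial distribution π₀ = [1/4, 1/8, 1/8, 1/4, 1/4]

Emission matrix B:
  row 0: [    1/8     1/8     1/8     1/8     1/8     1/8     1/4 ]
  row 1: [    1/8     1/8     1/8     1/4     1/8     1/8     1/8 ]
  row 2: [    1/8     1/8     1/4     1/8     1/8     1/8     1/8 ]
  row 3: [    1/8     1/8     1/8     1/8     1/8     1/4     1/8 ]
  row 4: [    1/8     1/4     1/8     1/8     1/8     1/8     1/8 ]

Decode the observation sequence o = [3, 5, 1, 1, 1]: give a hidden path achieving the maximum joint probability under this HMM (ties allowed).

t=0: δ = [3.125e-02, 3.125e-02, 1.562e-02, 3.125e-02, 3.125e-02]  (obs o_0=3)
t=1: δ = [9.766e-04, 9.766e-04, 1.465e-03, 1.953e-03, 1.465e-03]  ψ = [0, 0, 1, 2, 4]  (obs o_1=5)
t=2: δ = [6.104e-05, 6.104e-05, 6.104e-05, 9.155e-05, 1.373e-04]  ψ = [3, 3, 3, 2, 4]  (obs o_2=1)
t=3: δ = [2.861e-06, 4.292e-06, 2.861e-06, 3.815e-06, 1.287e-05]  ψ = [3, 4, 1, 2, 4]  (obs o_3=1)
t=4: δ = [2.012e-07, 4.023e-07, 2.012e-07, 2.012e-07, 1.207e-06]  ψ = [4, 4, 1, 4, 4]  (obs o_4=1)
backtrack: best end state = 4; path = [4, 4, 4, 4, 4]

path = [4, 4, 4, 4, 4]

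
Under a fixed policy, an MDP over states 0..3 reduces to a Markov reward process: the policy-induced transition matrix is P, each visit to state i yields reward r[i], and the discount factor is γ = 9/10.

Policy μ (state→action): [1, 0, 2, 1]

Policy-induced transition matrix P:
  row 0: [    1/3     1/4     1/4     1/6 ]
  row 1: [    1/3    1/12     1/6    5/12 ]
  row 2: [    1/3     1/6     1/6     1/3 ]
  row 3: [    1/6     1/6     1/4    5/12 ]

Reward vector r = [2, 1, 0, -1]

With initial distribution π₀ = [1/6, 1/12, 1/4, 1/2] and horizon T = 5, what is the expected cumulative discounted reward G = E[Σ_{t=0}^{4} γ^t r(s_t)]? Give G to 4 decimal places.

t=0: π = [0.1667, 0.0833, 0.2500, 0.5000], E[r] = -0.0833, γ^t·E[r] = -0.083333, running G = -0.083333
t=1: π = [0.2500, 0.1736, 0.2222, 0.3542], E[r] = 0.3194, γ^t·E[r] = 0.287500, running G = 0.204167
t=2: π = [0.2743, 0.1730, 0.2170, 0.3356], E[r] = 0.3860, γ^t·E[r] = 0.312656, running G = 0.516823
t=3: π = [0.2774, 0.1751, 0.2175, 0.3300], E[r] = 0.3999, γ^t·E[r] = 0.291516, running G = 0.808339
t=4: π = [0.2783, 0.1752, 0.2173, 0.3292], E[r] = 0.4027, γ^t·E[r] = 0.264186, running G = 1.072525

G = 1.0725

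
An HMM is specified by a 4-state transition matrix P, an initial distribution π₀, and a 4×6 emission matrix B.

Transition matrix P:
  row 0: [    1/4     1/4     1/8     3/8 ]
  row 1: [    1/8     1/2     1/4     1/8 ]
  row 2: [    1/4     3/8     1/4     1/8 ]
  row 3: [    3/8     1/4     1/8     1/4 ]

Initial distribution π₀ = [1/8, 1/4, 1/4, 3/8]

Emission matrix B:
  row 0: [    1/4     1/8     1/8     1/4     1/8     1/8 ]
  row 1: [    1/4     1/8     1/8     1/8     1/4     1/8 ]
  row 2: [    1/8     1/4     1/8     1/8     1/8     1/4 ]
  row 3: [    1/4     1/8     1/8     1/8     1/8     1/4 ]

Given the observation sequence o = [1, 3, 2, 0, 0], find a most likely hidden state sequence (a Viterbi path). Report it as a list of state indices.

t=0: δ = [1.562e-02, 3.125e-02, 6.250e-02, 4.688e-02]  (obs o_0=1)
t=1: δ = [4.395e-03, 2.930e-03, 1.953e-03, 1.465e-03]  ψ = [3, 2, 2, 3]  (obs o_1=3)
t=2: δ = [1.373e-04, 1.831e-04, 9.155e-05, 2.060e-04]  ψ = [0, 1, 1, 0]  (obs o_2=2)
t=3: δ = [1.931e-05, 2.289e-05, 5.722e-06, 1.287e-05]  ψ = [3, 1, 1, 0]  (obs o_3=0)
t=4: δ = [1.207e-06, 2.861e-06, 7.153e-07, 1.810e-06]  ψ = [0, 1, 1, 0]  (obs o_4=0)
backtrack: best end state = 1; path = [2, 1, 1, 1, 1]

path = [2, 1, 1, 1, 1]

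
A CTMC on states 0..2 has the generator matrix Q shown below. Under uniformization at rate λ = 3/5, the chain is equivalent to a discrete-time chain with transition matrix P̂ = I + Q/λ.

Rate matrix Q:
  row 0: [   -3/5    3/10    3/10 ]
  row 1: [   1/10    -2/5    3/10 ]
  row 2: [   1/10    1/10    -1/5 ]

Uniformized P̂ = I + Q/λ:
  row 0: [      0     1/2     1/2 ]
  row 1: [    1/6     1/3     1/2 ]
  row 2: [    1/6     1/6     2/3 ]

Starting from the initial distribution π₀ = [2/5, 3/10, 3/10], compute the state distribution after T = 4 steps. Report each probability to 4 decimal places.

t=0: π = [0.4000, 0.3000, 0.3000]
t=1: π = [0.1000, 0.3500, 0.5500]
t=2: π = [0.1500, 0.2583, 0.5917]
t=3: π = [0.1417, 0.2597, 0.5986]
t=4: π = [0.1431, 0.2572, 0.5998]

π = [0.1431, 0.2572, 0.5998]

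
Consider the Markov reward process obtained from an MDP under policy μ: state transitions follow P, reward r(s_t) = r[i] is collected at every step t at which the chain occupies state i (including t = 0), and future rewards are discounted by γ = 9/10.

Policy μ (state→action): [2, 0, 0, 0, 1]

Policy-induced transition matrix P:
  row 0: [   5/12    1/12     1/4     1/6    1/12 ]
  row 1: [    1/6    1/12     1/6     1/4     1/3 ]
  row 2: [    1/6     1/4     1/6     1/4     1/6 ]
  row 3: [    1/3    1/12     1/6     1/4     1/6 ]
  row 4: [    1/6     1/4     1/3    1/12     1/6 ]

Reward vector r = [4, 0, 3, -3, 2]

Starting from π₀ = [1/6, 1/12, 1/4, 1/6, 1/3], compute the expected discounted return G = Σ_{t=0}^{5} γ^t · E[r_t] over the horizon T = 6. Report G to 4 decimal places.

t=0: π = [0.1667, 0.0833, 0.2500, 0.1667, 0.3333], E[r] = 1.5833, γ^t·E[r] = 1.583333, running G = 1.583333
t=1: π = [0.2361, 0.1806, 0.2361, 0.1806, 0.1667], E[r] = 1.4444, γ^t·E[r] = 1.300000, running G = 2.883333
t=2: π = [0.2558, 0.1505, 0.2141, 0.2025, 0.1771], E[r] = 1.4120, γ^t·E[r] = 1.143750, running G = 4.027083
t=3: π = [0.2644, 0.1485, 0.2175, 0.1992, 0.1704], E[r] = 1.4533, γ^t·E[r] = 1.059469, running G = 5.086552
t=4: π = [0.2660, 0.1480, 0.2171, 0.1996, 0.1694], E[r] = 1.4552, γ^t·E[r] = 0.954766, running G = 6.041318
t=5: π = [0.2664, 0.1477, 0.2171, 0.1996, 0.1692], E[r] = 1.4564, γ^t·E[r] = 0.859972, running G = 6.901290

G = 6.9013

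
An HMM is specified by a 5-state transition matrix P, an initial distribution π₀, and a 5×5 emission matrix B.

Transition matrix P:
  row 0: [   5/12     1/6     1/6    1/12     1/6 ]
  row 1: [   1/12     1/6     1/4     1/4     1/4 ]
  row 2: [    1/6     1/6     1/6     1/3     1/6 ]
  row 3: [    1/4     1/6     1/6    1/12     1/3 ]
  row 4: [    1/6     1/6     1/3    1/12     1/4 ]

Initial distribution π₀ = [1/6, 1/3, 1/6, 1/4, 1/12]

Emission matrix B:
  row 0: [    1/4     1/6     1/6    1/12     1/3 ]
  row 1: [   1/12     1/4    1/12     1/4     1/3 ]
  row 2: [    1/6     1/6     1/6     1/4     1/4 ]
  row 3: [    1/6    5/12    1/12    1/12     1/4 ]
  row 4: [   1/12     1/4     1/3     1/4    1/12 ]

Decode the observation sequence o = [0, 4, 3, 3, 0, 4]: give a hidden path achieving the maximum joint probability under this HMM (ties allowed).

path = [0, 0, 4, 2, 0, 0]

t=0: δ = [4.167e-02, 2.778e-02, 2.778e-02, 4.167e-02, 6.944e-03]  (obs o_0=0)
t=1: δ = [5.787e-03, 2.315e-03, 1.736e-03, 2.315e-03, 1.157e-03]  ψ = [0, 0, 0, 2, 3]  (obs o_1=4)
t=2: δ = [2.009e-04, 2.411e-04, 2.411e-04, 4.823e-05, 2.411e-04]  ψ = [0, 0, 0, 1, 0]  (obs o_2=3)
t=3: δ = [6.977e-06, 1.005e-05, 2.009e-05, 6.698e-06, 1.507e-05]  ψ = [0, 1, 4, 2, 1]  (obs o_3=3)
t=4: δ = [8.372e-07, 2.791e-07, 8.372e-07, 1.116e-06, 3.140e-07]  ψ = [2, 2, 4, 2, 4]  (obs o_4=0)
t=5: δ = [1.163e-07, 6.202e-08, 4.651e-08, 6.977e-08, 3.101e-08]  ψ = [0, 3, 3, 2, 3]  (obs o_5=4)
backtrack: best end state = 0; path = [0, 0, 4, 2, 0, 0]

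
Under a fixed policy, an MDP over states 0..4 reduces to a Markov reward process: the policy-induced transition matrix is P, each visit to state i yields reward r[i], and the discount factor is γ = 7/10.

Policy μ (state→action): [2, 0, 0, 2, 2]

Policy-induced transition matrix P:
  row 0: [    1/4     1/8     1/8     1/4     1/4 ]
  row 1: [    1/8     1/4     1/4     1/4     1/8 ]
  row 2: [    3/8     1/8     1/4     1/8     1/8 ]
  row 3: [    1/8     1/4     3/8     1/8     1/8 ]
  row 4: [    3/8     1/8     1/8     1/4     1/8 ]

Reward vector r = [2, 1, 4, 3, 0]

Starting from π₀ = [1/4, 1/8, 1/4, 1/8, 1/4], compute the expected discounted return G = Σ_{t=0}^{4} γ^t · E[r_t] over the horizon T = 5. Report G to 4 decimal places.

t=0: π = [0.2500, 0.1250, 0.2500, 0.1250, 0.2500], E[r] = 2.0000, γ^t·E[r] = 2.000000, running G = 2.000000
t=1: π = [0.2813, 0.1563, 0.2031, 0.2031, 0.1563], E[r] = 2.1406, γ^t·E[r] = 1.498438, running G = 3.498438
t=2: π = [0.2500, 0.1699, 0.2207, 0.1992, 0.1602], E[r] = 2.1504, γ^t·E[r] = 1.053691, running G = 4.552129
t=3: π = [0.2515, 0.1711, 0.2236, 0.1975, 0.1563], E[r] = 2.1611, γ^t·E[r] = 0.741269, running G = 5.293397
t=4: π = [0.2514, 0.1711, 0.2237, 0.1974, 0.1564], E[r] = 2.1609, γ^t·E[r] = 0.518822, running G = 5.812220

G = 5.8122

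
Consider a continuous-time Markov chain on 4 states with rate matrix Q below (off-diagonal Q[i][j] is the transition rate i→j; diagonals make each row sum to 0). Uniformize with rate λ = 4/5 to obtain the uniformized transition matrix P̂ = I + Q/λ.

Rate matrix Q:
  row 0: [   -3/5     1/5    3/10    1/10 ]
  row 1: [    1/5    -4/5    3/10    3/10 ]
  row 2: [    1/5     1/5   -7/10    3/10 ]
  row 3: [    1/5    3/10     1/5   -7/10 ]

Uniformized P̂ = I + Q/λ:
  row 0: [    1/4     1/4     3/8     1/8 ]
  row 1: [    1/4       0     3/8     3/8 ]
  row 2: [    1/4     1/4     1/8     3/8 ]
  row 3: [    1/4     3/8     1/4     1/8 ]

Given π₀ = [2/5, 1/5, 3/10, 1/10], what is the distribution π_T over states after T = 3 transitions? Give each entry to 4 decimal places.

t=0: π = [0.4000, 0.2000, 0.3000, 0.1000]
t=1: π = [0.2500, 0.2125, 0.2875, 0.2500]
t=2: π = [0.2500, 0.2281, 0.2719, 0.2500]
t=3: π = [0.2500, 0.2242, 0.2758, 0.2500]

π = [0.2500, 0.2242, 0.2758, 0.2500]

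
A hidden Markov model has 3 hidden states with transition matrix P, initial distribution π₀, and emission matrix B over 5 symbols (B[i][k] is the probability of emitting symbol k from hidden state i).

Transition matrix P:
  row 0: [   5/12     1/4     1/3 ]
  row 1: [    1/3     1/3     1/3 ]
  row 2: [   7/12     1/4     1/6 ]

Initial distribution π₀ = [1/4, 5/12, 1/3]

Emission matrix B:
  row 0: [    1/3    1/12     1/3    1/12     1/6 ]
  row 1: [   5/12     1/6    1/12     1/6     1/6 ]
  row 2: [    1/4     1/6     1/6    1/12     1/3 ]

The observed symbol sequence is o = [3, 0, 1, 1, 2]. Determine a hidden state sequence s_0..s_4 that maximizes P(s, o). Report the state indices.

path = [1, 1, 1, 2, 0]

t=0: δ = [2.083e-02, 6.944e-02, 2.778e-02]  (obs o_0=3)
t=1: δ = [7.716e-03, 9.645e-03, 5.787e-03]  ψ = [1, 1, 1]  (obs o_1=0)
t=2: δ = [2.813e-04, 5.358e-04, 5.358e-04]  ψ = [2, 1, 1]  (obs o_2=1)
t=3: δ = [2.605e-05, 2.977e-05, 2.977e-05]  ψ = [2, 1, 1]  (obs o_3=1)
t=4: δ = [5.788e-06, 8.269e-07, 1.654e-06]  ψ = [2, 1, 1]  (obs o_4=2)
backtrack: best end state = 0; path = [1, 1, 1, 2, 0]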